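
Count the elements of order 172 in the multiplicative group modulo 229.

0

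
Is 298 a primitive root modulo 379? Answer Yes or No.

Yes

φ(379) = 379 − 1 = 378 = 2 · 3^3 · 7.
298 is a primitive root mod 379 iff 298^(φ(379)/q) ≢ 1 for every prime q | φ(379), i.e. q ∈ {2, 3, 7}.
298^189 ≡ 378 (mod 379)  [q = 2: ≢ 1 ✓]
298^126 ≡ 51 (mod 379)  [q = 3: ≢ 1 ✓]
298^54 ≡ 86 (mod 379)  [q = 7: ≢ 1 ✓]
All checks pass, so 298 has order 378 and is a primitive root modulo 379.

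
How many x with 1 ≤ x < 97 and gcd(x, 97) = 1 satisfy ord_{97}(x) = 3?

2

φ(97) = 97 − 1 = 96 = 2^5 · 3.
In a cyclic group of order 96, there are φ(d) elements of order d for each divisor d of 96, and zero for non-divisors.
3 | 96, and φ(3) = 3 − 1 = 2.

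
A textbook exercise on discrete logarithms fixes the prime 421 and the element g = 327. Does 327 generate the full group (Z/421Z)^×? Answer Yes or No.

φ(421) = 421 − 1 = 420 = 2^2 · 3 · 5 · 7.
It suffices to check that the order of 327 is not a proper divisor of 420: compute 327^(420/q) for q ∈ {2, 3, 5, 7}.
327^210 ≡ 1 (mod 421)  [q = 2: ≡ 1 ✗]
327^140 ≡ 400 (mod 421)  [q = 3: ≢ 1 ✓]
327^84 ≡ 252 (mod 421)  [q = 5: ≢ 1 ✓]
327^60 ≡ 33 (mod 421)  [q = 7: ≢ 1 ✓]
327^210 ≡ 1 shows ord(327) | 210, strictly less than φ(421); not a primitive root.

No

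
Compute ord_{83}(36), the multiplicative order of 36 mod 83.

41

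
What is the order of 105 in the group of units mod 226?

28

Since 105 ∈ (Z/226Z)^×, its order divides φ(226) = φ(2)·φ(113) = 1·112 = 112 = 2^4 · 7.
Divisors of 112: 1, 2, 4, 7, 8, 14, 16, 28, 56, 112.
Compute 105^d (mod 226) for the divisors d until we hit 1:
105^1 ≡ 105
105^2 ≡ 177
105^4 ≡ 141
105^7 ≡ 15
105^8 ≡ 219
105^14 ≡ 225
105^16 ≡ 49
105^28 ≡ 1
Therefore the multiplicative order of 105 modulo 226 is 28.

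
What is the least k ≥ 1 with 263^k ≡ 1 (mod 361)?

171

Since 263 ∈ (Z/361Z)^×, its order divides φ(361) = φ(19^2) = 19·(19−1) = 342 = 2 · 3^2 · 19.
Divisors of 342: 1, 2, 3, 6, 9, 18, 19, 38, 57, 114, 171, 342.
Test each divisor d:
263^1 ≡ 263 (mod 361)
263^2 ≡ 218 (mod 361)
263^3 ≡ 296 (mod 361)
263^6 ≡ 254 (mod 361)
263^9 ≡ 96 (mod 361)
263^18 ≡ 191 (mod 361)
263^19 ≡ 54 (mod 361)
263^38 ≡ 28 (mod 361)
263^57 ≡ 68 (mod 361)
263^114 ≡ 292 (mod 361)
263^171 ≡ 1 (mod 361) ✓
The smallest such exponent is 171, so the order of 263 is 171.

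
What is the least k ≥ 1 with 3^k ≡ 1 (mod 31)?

30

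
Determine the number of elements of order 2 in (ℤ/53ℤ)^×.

1

φ(53) = 53 − 1 = 52 = 2^2 · 13.
(Z/53Z)^× is cyclic (|G| = 52); a cyclic group of order m has exactly φ(d) elements of each order d | m, and none otherwise.
2 | 52, and φ(2) = 2 − 1 = 1.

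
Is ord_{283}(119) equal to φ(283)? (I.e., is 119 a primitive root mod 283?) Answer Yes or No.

Yes

φ(283) = 283 − 1 = 282 = 2 · 3 · 47.
It suffices to check that the order of 119 is not a proper divisor of 282: compute 119^(282/q) for q ∈ {2, 3, 47}.
119^141 ≡ 282 (mod 283)  [q = 2: ≢ 1 ✓]
119^94 ≡ 238 (mod 283)  [q = 3: ≢ 1 ✓]
119^6 ≡ 199 (mod 283)  [q = 47: ≢ 1 ✓]
None equal 1, so ord_283(119) = 282: 119 is a primitive root.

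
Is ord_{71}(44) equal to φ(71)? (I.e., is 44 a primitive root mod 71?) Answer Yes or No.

Yes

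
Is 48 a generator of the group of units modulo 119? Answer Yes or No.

No

119 = 7 · 17 is a product of two distinct odd primes, so (Z/119Z)^× ≅ (Z/7Z)^× × (Z/17Z)^× is not cyclic.
No primitive root modulo 119 exists; in particular 48 is not one.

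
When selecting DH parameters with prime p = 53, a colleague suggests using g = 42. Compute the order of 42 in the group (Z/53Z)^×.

By Lagrange's theorem, ord_53(42) divides φ(53) = 53 − 1 = 52 = 2^2 · 13.
Divisors of 52: 1, 2, 4, 13, 26, 52.
Check 42^d mod 53 for each divisor in increasing order:
42^1 ≡ 42 (mod 53)
42^2 ≡ 15 (mod 53)
42^4 ≡ 13 (mod 53)
42^13 ≡ 1 (mod 53) ✓
The smallest such exponent is 13, so the order of 42 is 13.

13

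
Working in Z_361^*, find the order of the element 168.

171

ord(168) | φ(361) = φ(19^2) = 19·(19−1) = 342 = 2 · 3^2 · 19.
Divisors of 342: 1, 2, 3, 6, 9, 18, 19, 38, 57, 114, 171, 342.
Test each divisor d:
168^1 ≡ 168 (mod 361)
168^2 ≡ 66 (mod 361)
168^3 ≡ 258 (mod 361)
168^6 ≡ 140 (mod 361)
168^9 ≡ 20 (mod 361)
168^18 ≡ 39 (mod 361)
168^19 ≡ 54 (mod 361)
168^38 ≡ 28 (mod 361)
168^57 ≡ 68 (mod 361)
168^114 ≡ 292 (mod 361)
168^171 ≡ 1 (mod 361) ✓
Therefore the multiplicative order of 168 modulo 361 is 171.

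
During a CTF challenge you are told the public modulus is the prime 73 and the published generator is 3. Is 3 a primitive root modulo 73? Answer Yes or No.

φ(73) = 73 − 1 = 72 = 2^3 · 3^2.
It suffices to check that the order of 3 is not a proper divisor of 72: compute 3^(72/q) for q ∈ {2, 3}.
3^36 ≡ 1 (mod 73)  [q = 2: ≡ 1 ✗]
3^24 ≡ 1 (mod 73)  [q = 3: ≡ 1 ✗]
The check at q = 2 fails, so 3 generates a proper subgroup.

No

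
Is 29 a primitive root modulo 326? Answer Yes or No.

Yes

φ(326) = φ(2)·φ(163) = 1·162 = 162 = 2 · 3^4.
It suffices to check that the order of 29 is not a proper divisor of 162: compute 29^(162/q) for q ∈ {2, 3}.
29^81 ≡ 325 (mod 326)  [q = 2: ≢ 1 ✓]
29^54 ≡ 221 (mod 326)  [q = 3: ≢ 1 ✓]
All checks pass, so 29 has order 162 and is a primitive root modulo 326.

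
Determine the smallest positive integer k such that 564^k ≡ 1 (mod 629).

144

By Lagrange's theorem, ord_629(564) divides φ(629) = φ(17·37) = (17−1)·(37−1) = 16·36 = 576 = 2^6 · 3^2.
Divisors of 576: 1, 2, 3, 4, 6, 8, 9, 12, 16, 18, 24, 32, 36, 48, 64, 72, 96, 144, 192, 288, 576.
Compute 564^d (mod 629) for the divisors d until we hit 1:
564^1 ≡ 564 (mod 629)
564^2 ≡ 451 (mod 629)
564^3 ≡ 248 (mod 629)
564^4 ≡ 234 (mod 629)
564^6 ≡ 491 (mod 629)
564^8 ≡ 33 (mod 629)
564^9 ≡ 371 (mod 629)
564^12 ≡ 174 (mod 629)
564^16 ≡ 460 (mod 629)
564^18 ≡ 519 (mod 629)
564^24 ≡ 84 (mod 629)
564^32 ≡ 256 (mod 629)
564^36 ≡ 149 (mod 629)
564^48 ≡ 137 (mod 629)
564^64 ≡ 120 (mod 629)
564^72 ≡ 186 (mod 629)
564^96 ≡ 528 (mod 629)
564^144 ≡ 1 (mod 629) ✓
The smallest such exponent is 144, so the order of 564 is 144.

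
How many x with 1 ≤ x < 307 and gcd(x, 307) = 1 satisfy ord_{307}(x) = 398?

0

φ(307) = 307 − 1 = 306 = 2 · 3^2 · 17.
Since (Z/307Z)^× is cyclic of order 306, the number of elements of order d is φ(d) when d | 306 and 0 otherwise.
398 does not divide 306, so no element of (Z/307Z)^× has order 398.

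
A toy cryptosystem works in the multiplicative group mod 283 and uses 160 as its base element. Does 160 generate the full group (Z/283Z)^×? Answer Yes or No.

No

φ(283) = 283 − 1 = 282 = 2 · 3 · 47.
Test 160^(282/q) mod 283 for each prime factor q of 282:
160^141 ≡ 1 (mod 283)  [q = 2: ≡ 1 ✗]
160^94 ≡ 44 (mod 283)  [q = 3: ≢ 1 ✓]
160^6 ≡ 71 (mod 283)  [q = 47: ≢ 1 ✓]
Since 160^141 ≡ 1, the order of 160 divides 141 < 282, so 160 is not a primitive root.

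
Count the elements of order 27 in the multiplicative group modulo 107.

0

φ(107) = 107 − 1 = 106 = 2 · 53.
Since (Z/107Z)^× is cyclic of order 106, the number of elements of order d is φ(d) when d | 106 and 0 otherwise.
Here 106 is not a multiple of 27, so there are no elements of order 27.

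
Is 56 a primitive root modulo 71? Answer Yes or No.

φ(71) = 71 − 1 = 70 = 2 · 5 · 7.
56 is a primitive root mod 71 iff 56^(φ(71)/q) ≢ 1 for every prime q | φ(71), i.e. q ∈ {2, 5, 7}.
56^35 ≡ 70 (mod 71)  [q = 2: ≢ 1 ✓]
56^14 ≡ 25 (mod 71)  [q = 5: ≢ 1 ✓]
56^10 ≡ 48 (mod 71)  [q = 7: ≢ 1 ✓]
All checks pass, so 56 has order 70 and is a primitive root modulo 71.

Yes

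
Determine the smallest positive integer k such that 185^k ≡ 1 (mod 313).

156

ord(185) | φ(313) = 313 − 1 = 312 = 2^3 · 3 · 13.
Divisors of 312: 1, 2, 3, 4, 6, 8, 12, 13, 24, 26, 39, 52, 78, 104, 156, 312.
Check 185^d mod 313 for each divisor in increasing order:
185^1 ≡ 185 (mod 313)
185^2 ≡ 108 (mod 313)
185^3 ≡ 261 (mod 313)
185^4 ≡ 83 (mod 313)
185^6 ≡ 200 (mod 313)
185^8 ≡ 3 (mod 313)
185^12 ≡ 249 (mod 313)
185^13 ≡ 54 (mod 313)
185^24 ≡ 27 (mod 313)
185^26 ≡ 99 (mod 313)
185^39 ≡ 25 (mod 313)
185^52 ≡ 98 (mod 313)
185^78 ≡ 312 (mod 313)
185^104 ≡ 214 (mod 313)
185^156 ≡ 1 (mod 313) ✓
So ord_313(185) = 156.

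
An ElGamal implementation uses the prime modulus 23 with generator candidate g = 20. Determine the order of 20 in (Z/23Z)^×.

22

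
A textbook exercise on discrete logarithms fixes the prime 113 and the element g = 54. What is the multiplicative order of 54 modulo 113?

112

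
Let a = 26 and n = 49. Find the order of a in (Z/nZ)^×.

By Lagrange's theorem, ord_49(26) divides φ(49) = φ(7^2) = 7·(7−1) = 42 = 2 · 3 · 7.
Divisors of 42: 1, 2, 3, 6, 7, 14, 21, 42.
Test each divisor d:
26^1 ≡ 26 (mod 49)
26^2 ≡ 39 (mod 49)
26^3 ≡ 34 (mod 49)
26^6 ≡ 29 (mod 49)
26^7 ≡ 19 (mod 49)
26^14 ≡ 18 (mod 49)
26^21 ≡ 48 (mod 49)
26^42 ≡ 1 (mod 49) ✓
The smallest such exponent is 42, so the order of 26 is 42.

42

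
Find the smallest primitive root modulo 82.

φ(82) = φ(2)·φ(41) = 1·40 = 40 = 2^3 · 5.
Test candidates g = 2, 3, … against the prime factors q ∈ {2, 5} of φ(82): g is a generator iff g^(40/q) ≢ 1 for every such q.
g = 2: gcd(2, 82) = 2 > 1, not a unit — skip.
g = 3: 3^20 ≡ 81; 3^8 ≡ 1 — hits 1, so not a primitive root.
g = 4: gcd(4, 82) = 2 > 1, not a unit — skip.
g = 5: 5^20 ≡ 1 — hits 1, so not a primitive root.
g = 6: gcd(6, 82) = 2 > 1, not a unit — skip.
g = 7: 7^20 ≡ 81; 7^8 ≡ 37 — none is 1, so 7 is a primitive root.
The smallest primitive root modulo 82 is 7.

7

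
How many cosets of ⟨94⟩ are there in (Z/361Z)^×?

9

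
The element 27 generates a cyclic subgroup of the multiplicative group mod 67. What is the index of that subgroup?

ord(27) | φ(67) = 67 − 1 = 66 = 2 · 3 · 11.
Divisors of 66: 1, 2, 3, 6, 11, 22, 33, 66.
Check 27^d mod 67 for each divisor in increasing order:
27^1 ≡ 27
27^2 ≡ 59
27^3 ≡ 52
27^6 ≡ 24
27^11 ≡ 66
27^22 ≡ 1
The order of 27 is 22, so the subgroup it generates has 22 elements.
[(Z/67Z)^× : ⟨27⟩] = 66/22 = 3.

3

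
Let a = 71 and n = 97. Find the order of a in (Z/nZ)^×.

96

The order of 71 must divide φ(97) = 97 − 1 = 96 = 2^5 · 3.
Divisors of 96: 1, 2, 3, 4, 6, 8, 12, 16, 24, 32, 48, 96.
Compute 71^d (mod 97) for the divisors d until we hit 1:
71^1 ≡ 71 (mod 97)
71^2 ≡ 94 (mod 97)
71^3 ≡ 78 (mod 97)
71^4 ≡ 9 (mod 97)
71^6 ≡ 70 (mod 97)
71^8 ≡ 81 (mod 97)
71^12 ≡ 50 (mod 97)
71^16 ≡ 62 (mod 97)
71^24 ≡ 75 (mod 97)
71^32 ≡ 61 (mod 97)
71^48 ≡ 96 (mod 97)
71^96 ≡ 1 (mod 97) ✓
So ord_97(71) = 96.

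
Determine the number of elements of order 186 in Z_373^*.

60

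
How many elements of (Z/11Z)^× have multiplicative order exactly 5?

φ(11) = 11 − 1 = 10 = 2 · 5.
In a cyclic group of order 10, there are φ(d) elements of order d for each divisor d of 10, and zero for non-divisors.
5 | 10, and φ(5) = 5 − 1 = 4.

4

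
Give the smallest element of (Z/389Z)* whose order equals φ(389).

φ(389) = 389 − 1 = 388 = 2^2 · 97.
Test candidates g = 2, 3, … against the prime factors q ∈ {2, 97} of φ(389): g is a generator iff g^(388/q) ≢ 1 for every such q.
g = 2: 2^194 ≡ 388; 2^4 ≡ 16 — none is 1, so 2 is a primitive root.
Hence the least primitive root of 389 is 2.

2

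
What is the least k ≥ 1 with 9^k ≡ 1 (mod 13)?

By Lagrange's theorem, ord_13(9) divides φ(13) = 13 − 1 = 12 = 2^2 · 3.
Divisors of 12: 1, 2, 3, 4, 6, 12.
Compute 9^d (mod 13) for the divisors d until we hit 1:
9^1 ≡ 9 (mod 13)
9^2 ≡ 3 (mod 13)
9^3 ≡ 1 (mod 13) ✓
The smallest such exponent is 3, so the order of 9 is 3.

3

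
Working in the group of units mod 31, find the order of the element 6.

6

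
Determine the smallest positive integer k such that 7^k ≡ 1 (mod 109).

By Lagrange's theorem, ord_109(7) divides φ(109) = 109 − 1 = 108 = 2^2 · 3^3.
Divisors of 108: 1, 2, 3, 4, 6, 9, 12, 18, 27, 36, 54, 108.
Test each divisor d:
7^1 ≡ 7 (mod 109)
7^2 ≡ 49 (mod 109)
7^3 ≡ 16 (mod 109)
7^4 ≡ 3 (mod 109)
7^6 ≡ 38 (mod 109)
7^9 ≡ 63 (mod 109)
7^12 ≡ 27 (mod 109)
7^18 ≡ 45 (mod 109)
7^27 ≡ 1 (mod 109) ✓
So ord_109(7) = 27.

27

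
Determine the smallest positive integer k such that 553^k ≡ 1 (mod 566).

By Lagrange's theorem, ord_566(553) divides φ(566) = φ(2)·φ(283) = 1·282 = 282 = 2 · 3 · 47.
Divisors of 282: 1, 2, 3, 6, 47, 94, 141, 282.
Check 553^d mod 566 for each divisor in increasing order:
553^1 ≡ 553
553^2 ≡ 169
553^3 ≡ 67
553^6 ≡ 527
553^47 ≡ 45
553^94 ≡ 327
553^141 ≡ 565
553^282 ≡ 1
Hence ord(553) = 282.

282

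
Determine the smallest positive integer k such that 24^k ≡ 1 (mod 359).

ord(24) | φ(359) = 359 − 1 = 358 = 2 · 179.
Divisors of 358: 1, 2, 179, 358.
Check 24^d mod 359 for each divisor in increasing order:
24^1 ≡ 24 (mod 359)
24^2 ≡ 217 (mod 359)
24^179 ≡ 1 (mod 359) ✓
Hence ord(24) = 179.

179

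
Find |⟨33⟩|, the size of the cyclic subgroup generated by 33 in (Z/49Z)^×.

42

Since 33 ∈ (Z/49Z)^×, its order divides φ(49) = φ(7^2) = 7·(7−1) = 42 = 2 · 3 · 7.
Divisors of 42: 1, 2, 3, 6, 7, 14, 21, 42.
Evaluate successive powers at the divisors of 42:
33^1 ≡ 33 (mod 49)
33^2 ≡ 11 (mod 49)
33^3 ≡ 20 (mod 49)
33^6 ≡ 8 (mod 49)
33^7 ≡ 19 (mod 49)
33^14 ≡ 18 (mod 49)
33^21 ≡ 48 (mod 49)
33^42 ≡ 1 (mod 49) ✓
The smallest such exponent is 42, so the order of 33 is 42.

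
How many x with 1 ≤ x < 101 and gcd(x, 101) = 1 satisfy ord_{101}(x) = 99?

0

φ(101) = 101 − 1 = 100 = 2^2 · 5^2.
In a cyclic group of order 100, there are φ(d) elements of order d for each divisor d of 100, and zero for non-divisors.
99 does not divide 100, so no element of (Z/101Z)^× has order 99.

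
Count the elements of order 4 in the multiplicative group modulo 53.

φ(53) = 53 − 1 = 52 = 2^2 · 13.
(Z/53Z)^× is cyclic (|G| = 52); a cyclic group of order m has exactly φ(d) elements of each order d | m, and none otherwise.
4 = 2^2 divides 52, and φ(4) = 2.

2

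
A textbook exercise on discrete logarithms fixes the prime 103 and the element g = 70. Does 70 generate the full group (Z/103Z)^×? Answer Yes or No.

φ(103) = 103 − 1 = 102 = 2 · 3 · 17.
An element g generates (Z/103Z)^× iff g^(102/q) ≢ 1 (mod 103) for each prime q ∈ {2, 3, 17}.
70^51 ≡ 102 (mod 103)  [q = 2: ≢ 1 ✓]
70^34 ≡ 56 (mod 103)  [q = 3: ≢ 1 ✓]
70^6 ≡ 100 (mod 103)  [q = 17: ≢ 1 ✓]
All checks pass, so 70 has order 102 and is a primitive root modulo 103.

Yes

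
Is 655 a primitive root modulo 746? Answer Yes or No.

φ(746) = φ(2)·φ(373) = 1·372 = 372 = 2^2 · 3 · 31.
Test 655^(372/q) mod 746 for each prime factor q of 372:
655^186 ≡ 1 (mod 746)  [q = 2: ≡ 1 ✗]
655^124 ≡ 1 (mod 746)  [q = 3: ≡ 1 ✗]
655^12 ≡ 517 (mod 746)  [q = 31: ≢ 1 ✓]
655^186 ≡ 1 shows ord(655) | 186, strictly less than φ(746); not a primitive root.

No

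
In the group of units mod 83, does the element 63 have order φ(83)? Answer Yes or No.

φ(83) = 83 − 1 = 82 = 2 · 41.
It suffices to check that the order of 63 is not a proper divisor of 82: compute 63^(82/q) for q ∈ {2, 41}.
63^41 ≡ 1 (mod 83)  [q = 2: ≡ 1 ✗]
63^2 ≡ 68 (mod 83)  [q = 41: ≢ 1 ✓]
The check at q = 2 fails, so 63 generates a proper subgroup.

No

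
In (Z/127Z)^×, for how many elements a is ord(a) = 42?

φ(127) = 127 − 1 = 126 = 2 · 3^2 · 7.
(Z/127Z)^× is cyclic (|G| = 126); a cyclic group of order m has exactly φ(d) elements of each order d | m, and none otherwise.
42 = 2 · 3 · 7 divides 126, and φ(42) = 12.

12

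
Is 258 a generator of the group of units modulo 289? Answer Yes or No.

Yes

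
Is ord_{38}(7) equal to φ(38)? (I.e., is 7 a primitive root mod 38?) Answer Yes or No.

No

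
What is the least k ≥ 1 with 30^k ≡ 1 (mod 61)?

60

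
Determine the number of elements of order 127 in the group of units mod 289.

0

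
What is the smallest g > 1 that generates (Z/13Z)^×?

2

φ(13) = 13 − 1 = 12 = 2^2 · 3.
g is a primitive root iff g^(12/q) ≢ 1 (mod 13) for each prime q ∈ {2, 3}.
g = 2: 2^6 ≡ 12; 2^4 ≡ 3 — none is 1, so 2 is a primitive root.
The smallest primitive root modulo 13 is 2.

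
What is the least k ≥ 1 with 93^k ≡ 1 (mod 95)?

By Lagrange's theorem, ord_95(93) divides φ(95) = φ(5·19) = (5−1)·(19−1) = 4·18 = 72 = 2^3 · 3^2.
Divisors of 72: 1, 2, 3, 4, 6, 8, 9, 12, 18, 24, 36, 72.
Compute 93^d (mod 95) for the divisors d until we hit 1:
93^1 ≡ 93 (mod 95)
93^2 ≡ 4 (mod 95)
93^3 ≡ 87 (mod 95)
93^4 ≡ 16 (mod 95)
93^6 ≡ 64 (mod 95)
93^8 ≡ 66 (mod 95)
93^9 ≡ 58 (mod 95)
93^12 ≡ 11 (mod 95)
93^18 ≡ 39 (mod 95)
93^24 ≡ 26 (mod 95)
93^36 ≡ 1 (mod 95) ✓
Therefore the multiplicative order of 93 modulo 95 is 36.

36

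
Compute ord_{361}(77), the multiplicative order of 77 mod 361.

19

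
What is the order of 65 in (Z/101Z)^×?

The order of 65 must divide φ(101) = 101 − 1 = 100 = 2^2 · 5^2.
Divisors of 100: 1, 2, 4, 5, 10, 20, 25, 50, 100.
Evaluate successive powers at the divisors of 100:
65^1 ≡ 65
65^2 ≡ 84
65^4 ≡ 87
65^5 ≡ 100
65^10 ≡ 1
So ord_101(65) = 10.

10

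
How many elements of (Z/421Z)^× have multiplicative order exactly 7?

6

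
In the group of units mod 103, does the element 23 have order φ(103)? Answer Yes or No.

No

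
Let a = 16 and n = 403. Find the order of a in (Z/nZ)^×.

The order of 16 must divide φ(403) = φ(13·31) = (13−1)·(31−1) = 12·30 = 360 = 2^3 · 3^2 · 5.
Divisors of 360: 1, 2, 3, 4, 5, 6, 8, 9, 10, 12, 15, 18, 20, 24, 30, 36, 40, 45, 60, 72, 90, 120, 180, 360.
Evaluate successive powers at the divisors of 360:
16^1 ≡ 16 (mod 403)
16^2 ≡ 256 (mod 403)
16^3 ≡ 66 (mod 403)
16^4 ≡ 250 (mod 403)
16^5 ≡ 373 (mod 403)
16^6 ≡ 326 (mod 403)
16^8 ≡ 35 (mod 403)
16^9 ≡ 157 (mod 403)
16^10 ≡ 94 (mod 403)
16^12 ≡ 287 (mod 403)
16^15 ≡ 1 (mod 403) ✓
Therefore the multiplicative order of 16 modulo 403 is 15.

15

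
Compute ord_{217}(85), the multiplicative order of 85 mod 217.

10

By Lagrange's theorem, ord_217(85) divides φ(217) = φ(7·31) = (7−1)·(31−1) = 6·30 = 180 = 2^2 · 3^2 · 5.
Divisors of 180: 1, 2, 3, 4, 5, 6, 9, 10, 12, 15, 18, 20, 30, 36, 45, 60, 90, 180.
Evaluate successive powers at the divisors of 180:
85^1 ≡ 85 (mod 217)
85^2 ≡ 64 (mod 217)
85^3 ≡ 15 (mod 217)
85^4 ≡ 190 (mod 217)
85^5 ≡ 92 (mod 217)
85^6 ≡ 8 (mod 217)
85^9 ≡ 120 (mod 217)
85^10 ≡ 1 (mod 217) ✓
The smallest such exponent is 10, so the order of 85 is 10.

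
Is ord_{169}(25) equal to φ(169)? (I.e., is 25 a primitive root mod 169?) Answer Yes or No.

No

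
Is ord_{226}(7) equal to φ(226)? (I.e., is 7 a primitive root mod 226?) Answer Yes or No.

No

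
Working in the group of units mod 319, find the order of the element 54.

14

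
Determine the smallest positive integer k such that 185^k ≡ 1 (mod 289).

136

ord(185) | φ(289) = φ(17^2) = 17·(17−1) = 272 = 2^4 · 17.
Divisors of 272: 1, 2, 4, 8, 16, 17, 34, 68, 136, 272.
Test each divisor d:
185^1 ≡ 185 (mod 289)
185^2 ≡ 123 (mod 289)
185^4 ≡ 101 (mod 289)
185^8 ≡ 86 (mod 289)
185^16 ≡ 171 (mod 289)
185^17 ≡ 134 (mod 289)
185^34 ≡ 38 (mod 289)
185^68 ≡ 288 (mod 289)
185^136 ≡ 1 (mod 289) ✓
The smallest such exponent is 136, so the order of 185 is 136.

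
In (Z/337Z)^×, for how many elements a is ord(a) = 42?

φ(337) = 337 − 1 = 336 = 2^4 · 3 · 7.
Since (Z/337Z)^× is cyclic of order 336, the number of elements of order d is φ(d) when d | 336 and 0 otherwise.
42 = 2 · 3 · 7 divides 336, and φ(42) = 12.

12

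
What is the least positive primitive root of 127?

3

φ(127) = 127 − 1 = 126 = 2 · 3^2 · 7.
g is a primitive root iff g^(126/q) ≢ 1 (mod 127) for each prime q ∈ {2, 3, 7}.
g = 2: 2^63 ≡ 1 — hits 1, so not a primitive root.
g = 3: 3^63 ≡ 126; 3^42 ≡ 107; 3^18 ≡ 4 — none is 1, so 3 is a primitive root.
So 3 is the smallest generator of (Z/127Z)^×.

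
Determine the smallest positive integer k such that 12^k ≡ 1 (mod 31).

Since 12 ∈ (Z/31Z)^×, its order divides φ(31) = 31 − 1 = 30 = 2 · 3 · 5.
Divisors of 30: 1, 2, 3, 5, 6, 10, 15, 30.
Compute 12^d (mod 31) for the divisors d until we hit 1:
12^1 ≡ 12
12^2 ≡ 20
12^3 ≡ 23
12^5 ≡ 26
12^6 ≡ 2
12^10 ≡ 25
12^15 ≡ 30
12^30 ≡ 1
Therefore the multiplicative order of 12 modulo 31 is 30.

30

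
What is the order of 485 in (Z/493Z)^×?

By Lagrange's theorem, ord_493(485) divides φ(493) = φ(17·29) = (17−1)·(29−1) = 16·28 = 448 = 2^6 · 7.
Divisors of 448: 1, 2, 4, 7, 8, 14, 16, 28, 32, 56, 64, 112, 224, 448.
Evaluate successive powers at the divisors of 448:
485^1 ≡ 485 (mod 493)
485^2 ≡ 64 (mod 493)
485^4 ≡ 152 (mod 493)
485^7 ≡ 70 (mod 493)
485^8 ≡ 426 (mod 493)
485^14 ≡ 463 (mod 493)
485^16 ≡ 52 (mod 493)
485^28 ≡ 407 (mod 493)
485^32 ≡ 239 (mod 493)
485^56 ≡ 1 (mod 493) ✓
Hence ord(485) = 56.

56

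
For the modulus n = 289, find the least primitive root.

φ(289) = φ(17^2) = 17·(17−1) = 272 = 2^4 · 17.
g is a primitive root iff g^(272/q) ≢ 1 (mod 289) for each prime q ∈ {2, 17}.
g = 2: 2^136 ≡ 1 — hits 1, so not a primitive root.
g = 3: 3^136 ≡ 288; 3^16 ≡ 171 — none is 1, so 3 is a primitive root.
So 3 is the smallest generator of (Z/289Z)^×.

3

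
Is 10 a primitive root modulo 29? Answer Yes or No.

Yes

φ(29) = 29 − 1 = 28 = 2^2 · 7.
Test 10^(28/q) mod 29 for each prime factor q of 28:
10^14 ≡ 28 (mod 29)  [q = 2: ≢ 1 ✓]
10^4 ≡ 24 (mod 29)  [q = 7: ≢ 1 ✓]
None equal 1, so ord_29(10) = 28: 10 is a primitive root.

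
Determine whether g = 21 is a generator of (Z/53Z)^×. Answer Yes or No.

Yes

φ(53) = 53 − 1 = 52 = 2^2 · 13.
An element g generates (Z/53Z)^× iff g^(52/q) ≢ 1 (mod 53) for each prime q ∈ {2, 13}.
21^26 ≡ 52 (mod 53)  [q = 2: ≢ 1 ✓]
21^4 ≡ 24 (mod 53)  [q = 13: ≢ 1 ✓]
None equal 1, so ord_53(21) = 52: 21 is a primitive root.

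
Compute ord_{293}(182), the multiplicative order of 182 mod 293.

292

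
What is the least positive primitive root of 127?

3

φ(127) = 127 − 1 = 126 = 2 · 3^2 · 7.
Test candidates g = 2, 3, … against the prime factors q ∈ {2, 3, 7} of φ(127): g is a generator iff g^(126/q) ≢ 1 for every such q.
g = 2: 2^63 ≡ 1 — hits 1, so not a primitive root.
g = 3: 3^63 ≡ 126; 3^42 ≡ 107; 3^18 ≡ 4 — none is 1, so 3 is a primitive root.
The smallest primitive root modulo 127 is 3.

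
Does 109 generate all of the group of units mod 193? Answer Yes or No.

No

φ(193) = 193 − 1 = 192 = 2^6 · 3.
109 is a primitive root mod 193 iff 109^(φ(193)/q) ≢ 1 for every prime q | φ(193), i.e. q ∈ {2, 3}.
109^96 ≡ 1 (mod 193)  [q = 2: ≡ 1 ✗]
109^64 ≡ 84 (mod 193)  [q = 3: ≢ 1 ✓]
109^96 ≡ 1 shows ord(109) | 96, strictly less than φ(193); not a primitive root.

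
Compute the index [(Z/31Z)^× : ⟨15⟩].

3

ord(15) | φ(31) = 31 − 1 = 30 = 2 · 3 · 5.
Divisors of 30: 1, 2, 3, 5, 6, 10, 15, 30.
Compute 15^d (mod 31) for the divisors d until we hit 1:
15^1 ≡ 15
15^2 ≡ 8
15^3 ≡ 27
15^5 ≡ 30
15^6 ≡ 16
15^10 ≡ 1
So ord_31(15) = 10, hence |⟨15⟩| = 10.
[(Z/31Z)^× : ⟨15⟩] = 30/10 = 3.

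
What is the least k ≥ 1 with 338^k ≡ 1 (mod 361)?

342

The order of 338 must divide φ(361) = φ(19^2) = 19·(19−1) = 342 = 2 · 3^2 · 19.
Divisors of 342: 1, 2, 3, 6, 9, 18, 19, 38, 57, 114, 171, 342.
Evaluate successive powers at the divisors of 342:
338^1 ≡ 338 (mod 361)
338^2 ≡ 168 (mod 361)
338^3 ≡ 107 (mod 361)
338^6 ≡ 258 (mod 361)
338^9 ≡ 170 (mod 361)
338^18 ≡ 20 (mod 361)
338^19 ≡ 262 (mod 361)
338^38 ≡ 54 (mod 361)
338^57 ≡ 69 (mod 361)
338^114 ≡ 68 (mod 361)
338^171 ≡ 360 (mod 361)
338^342 ≡ 1 (mod 361) ✓
Hence ord(338) = 342.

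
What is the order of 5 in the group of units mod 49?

42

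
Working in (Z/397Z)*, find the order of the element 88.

36

Since 88 ∈ (Z/397Z)^×, its order divides φ(397) = 397 − 1 = 396 = 2^2 · 3^2 · 11.
Divisors of 396: 1, 2, 3, 4, 6, 9, 11, 12, 18, 22, 33, 36, 44, 66, 99, 132, 198, 396.
Test each divisor d:
88^1 ≡ 88
88^2 ≡ 201
88^3 ≡ 220
88^4 ≡ 304
88^6 ≡ 363
88^9 ≡ 63
88^11 ≡ 356
88^12 ≡ 362
88^18 ≡ 396
88^22 ≡ 93
88^33 ≡ 157
88^36 ≡ 1
So ord_397(88) = 36.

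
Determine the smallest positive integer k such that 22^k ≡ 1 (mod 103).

34

By Lagrange's theorem, ord_103(22) divides φ(103) = 103 − 1 = 102 = 2 · 3 · 17.
Divisors of 102: 1, 2, 3, 6, 17, 34, 51, 102.
Compute 22^d (mod 103) for the divisors d until we hit 1:
22^1 ≡ 22 (mod 103)
22^2 ≡ 72 (mod 103)
22^3 ≡ 39 (mod 103)
22^6 ≡ 79 (mod 103)
22^17 ≡ 102 (mod 103)
22^34 ≡ 1 (mod 103) ✓
So ord_103(22) = 34.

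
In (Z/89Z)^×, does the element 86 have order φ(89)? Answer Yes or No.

Yes

φ(89) = 89 − 1 = 88 = 2^3 · 11.
86 is a primitive root mod 89 iff 86^(φ(89)/q) ≢ 1 for every prime q | φ(89), i.e. q ∈ {2, 11}.
86^44 ≡ 88 (mod 89)  [q = 2: ≢ 1 ✓]
86^8 ≡ 64 (mod 89)  [q = 11: ≢ 1 ✓]
Every test exponent gives a nontrivial residue, hence 86 generates the full group.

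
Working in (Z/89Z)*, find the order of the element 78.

11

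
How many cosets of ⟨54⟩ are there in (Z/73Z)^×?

2

The order of 54 must divide φ(73) = 73 − 1 = 72 = 2^3 · 3^2.
Divisors of 72: 1, 2, 3, 4, 6, 8, 9, 12, 18, 24, 36, 72.
Check 54^d mod 73 for each divisor in increasing order:
54^1 ≡ 54 (mod 73)
54^2 ≡ 69 (mod 73)
54^3 ≡ 3 (mod 73)
54^4 ≡ 16 (mod 73)
54^6 ≡ 9 (mod 73)
54^8 ≡ 37 (mod 73)
54^9 ≡ 27 (mod 73)
54^12 ≡ 8 (mod 73)
54^18 ≡ 72 (mod 73)
54^24 ≡ 64 (mod 73)
54^36 ≡ 1 (mod 73) ✓
The order of 54 is 36, so the subgroup it generates has 36 elements.
The index is φ(73) / ord(54) = 72 / 36 = 2.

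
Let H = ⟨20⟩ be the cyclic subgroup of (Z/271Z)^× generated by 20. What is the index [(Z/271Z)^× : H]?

By Lagrange's theorem, ord_271(20) divides φ(271) = 271 − 1 = 270 = 2 · 3^3 · 5.
Divisors of 270: 1, 2, 3, 5, 6, 9, 10, 15, 18, 27, 30, 45, 54, 90, 135, 270.
Evaluate successive powers at the divisors of 270:
20^1 ≡ 20 (mod 271)
20^2 ≡ 129 (mod 271)
20^3 ≡ 141 (mod 271)
20^5 ≡ 32 (mod 271)
20^6 ≡ 98 (mod 271)
20^9 ≡ 268 (mod 271)
20^10 ≡ 211 (mod 271)
20^15 ≡ 248 (mod 271)
20^18 ≡ 9 (mod 271)
20^27 ≡ 244 (mod 271)
20^30 ≡ 258 (mod 271)
20^45 ≡ 28 (mod 271)
20^54 ≡ 187 (mod 271)
20^90 ≡ 242 (mod 271)
20^135 ≡ 1 (mod 271) ✓
So ord_271(20) = 135, hence |⟨20⟩| = 135.
The index is φ(271) / ord(20) = 270 / 135 = 2.

2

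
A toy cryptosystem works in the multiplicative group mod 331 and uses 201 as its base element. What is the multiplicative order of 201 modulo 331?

330

By Lagrange's theorem, ord_331(201) divides φ(331) = 331 − 1 = 330 = 2 · 3 · 5 · 11.
Divisors of 330: 1, 2, 3, 5, 6, 10, 11, 15, 22, 30, 33, 55, 66, 110, 165, 330.
Check 201^d mod 331 for each divisor in increasing order:
201^1 ≡ 201
201^2 ≡ 19
201^3 ≡ 178
201^5 ≡ 72
201^6 ≡ 239
201^10 ≡ 219
201^11 ≡ 327
201^15 ≡ 211
201^22 ≡ 16
201^30 ≡ 167
201^33 ≡ 267
201^55 ≡ 300
201^66 ≡ 124
201^110 ≡ 299
201^165 ≡ 330
201^330 ≡ 1
Hence ord(201) = 330.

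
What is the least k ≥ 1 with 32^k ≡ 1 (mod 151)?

3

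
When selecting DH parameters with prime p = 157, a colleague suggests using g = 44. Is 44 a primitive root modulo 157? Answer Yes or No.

φ(157) = 157 − 1 = 156 = 2^2 · 3 · 13.
It suffices to check that the order of 44 is not a proper divisor of 156: compute 44^(156/q) for q ∈ {2, 3, 13}.
44^78 ≡ 1 (mod 157)  [q = 2: ≡ 1 ✗]
44^52 ≡ 12 (mod 157)  [q = 3: ≢ 1 ✓]
44^12 ≡ 14 (mod 157)  [q = 13: ≢ 1 ✓]
44^78 ≡ 1 shows ord(44) | 78, strictly less than φ(157); not a primitive root.

No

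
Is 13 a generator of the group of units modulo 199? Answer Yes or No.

No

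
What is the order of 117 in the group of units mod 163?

By Lagrange's theorem, ord_163(117) divides φ(163) = 163 − 1 = 162 = 2 · 3^4.
Divisors of 162: 1, 2, 3, 6, 9, 18, 27, 54, 81, 162.
Check 117^d mod 163 for each divisor in increasing order:
117^1 ≡ 117 (mod 163)
117^2 ≡ 160 (mod 163)
117^3 ≡ 138 (mod 163)
117^6 ≡ 136 (mod 163)
117^9 ≡ 23 (mod 163)
117^18 ≡ 40 (mod 163)
117^27 ≡ 105 (mod 163)
117^54 ≡ 104 (mod 163)
117^81 ≡ 162 (mod 163)
117^162 ≡ 1 (mod 163) ✓
Hence ord(117) = 162.

162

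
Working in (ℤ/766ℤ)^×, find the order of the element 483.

191

Since 483 ∈ (Z/766Z)^×, its order divides φ(766) = φ(2)·φ(383) = 1·382 = 382 = 2 · 191.
Divisors of 382: 1, 2, 191, 382.
Check 483^d mod 766 for each divisor in increasing order:
483^1 ≡ 483 (mod 766)
483^2 ≡ 425 (mod 766)
483^191 ≡ 1 (mod 766) ✓
The smallest such exponent is 191, so the order of 483 is 191.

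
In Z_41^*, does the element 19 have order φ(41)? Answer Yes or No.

Yes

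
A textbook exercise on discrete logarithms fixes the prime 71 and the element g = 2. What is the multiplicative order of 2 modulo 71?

35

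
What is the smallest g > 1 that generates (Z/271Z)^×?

6

φ(271) = 271 − 1 = 270 = 2 · 3^3 · 5.
g is a primitive root iff g^(270/q) ≢ 1 (mod 271) for each prime q ∈ {2, 3, 5}.
g = 2: 2^135 ≡ 1 — hits 1, so not a primitive root.
g = 3: 3^135 ≡ 270; 3^90 ≡ 1 — hits 1, so not a primitive root.
g = 4: 4^135 ≡ 1 — hits 1, so not a primitive root.
g = 5: 5^135 ≡ 1 — hits 1, so not a primitive root.
g = 6: 6^135 ≡ 270; 6^90 ≡ 242; 6^54 ≡ 10 — none is 1, so 6 is a primitive root.
Hence the least primitive root of 271 is 6.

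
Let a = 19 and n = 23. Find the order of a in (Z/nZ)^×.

ord(19) | φ(23) = 23 − 1 = 22 = 2 · 11.
Divisors of 22: 1, 2, 11, 22.
Compute 19^d (mod 23) for the divisors d until we hit 1:
19^1 ≡ 19
19^2 ≡ 16
19^11 ≡ 22
19^22 ≡ 1
Hence ord(19) = 22.

22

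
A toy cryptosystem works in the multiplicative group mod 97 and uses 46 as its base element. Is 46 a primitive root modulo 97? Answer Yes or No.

No

φ(97) = 97 − 1 = 96 = 2^5 · 3.
An element g generates (Z/97Z)^× iff g^(96/q) ≢ 1 (mod 97) for each prime q ∈ {2, 3}.
46^48 ≡ 96 (mod 97)  [q = 2: ≢ 1 ✓]
46^32 ≡ 1 (mod 97)  [q = 3: ≡ 1 ✗]
46^32 ≡ 1 shows ord(46) | 32, strictly less than φ(97); not a primitive root.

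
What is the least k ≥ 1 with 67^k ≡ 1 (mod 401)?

400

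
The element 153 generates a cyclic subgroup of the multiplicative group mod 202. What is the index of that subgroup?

Since 153 ∈ (Z/202Z)^×, its order divides φ(202) = φ(2)·φ(101) = 1·100 = 100 = 2^2 · 5^2.
Divisors of 100: 1, 2, 4, 5, 10, 20, 25, 50, 100.
Evaluate successive powers at the divisors of 100:
153^1 ≡ 153 (mod 202)
153^2 ≡ 179 (mod 202)
153^4 ≡ 125 (mod 202)
153^5 ≡ 137 (mod 202)
153^10 ≡ 185 (mod 202)
153^20 ≡ 87 (mod 202)
153^25 ≡ 1 (mod 202) ✓
The order of 153 is 25, so the subgroup it generates has 25 elements.
The index is φ(202) / ord(153) = 100 / 25 = 4.

4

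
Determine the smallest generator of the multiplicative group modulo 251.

6

φ(251) = 251 − 1 = 250 = 2 · 5^3.
g is a primitive root iff g^(250/q) ≢ 1 (mod 251) for each prime q ∈ {2, 5}.
g = 2: 2^125 ≡ 250; 2^50 ≡ 1 — hits 1, so not a primitive root.
g = 3: 3^125 ≡ 1 — hits 1, so not a primitive root.
g = 4: 4^125 ≡ 1 — hits 1, so not a primitive root.
g = 5: 5^125 ≡ 1 — hits 1, so not a primitive root.
g = 6: 6^125 ≡ 250; 6^50 ≡ 219 — none is 1, so 6 is a primitive root.
The smallest primitive root modulo 251 is 6.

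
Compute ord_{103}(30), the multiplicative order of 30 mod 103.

ord(30) | φ(103) = 103 − 1 = 102 = 2 · 3 · 17.
Divisors of 102: 1, 2, 3, 6, 17, 34, 51, 102.
Evaluate successive powers at the divisors of 102:
30^1 ≡ 30
30^2 ≡ 76
30^3 ≡ 14
30^6 ≡ 93
30^17 ≡ 1
The smallest such exponent is 17, so the order of 30 is 17.

17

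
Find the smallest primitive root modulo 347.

φ(347) = 347 − 1 = 346 = 2 · 173.
g is a primitive root iff g^(346/q) ≢ 1 (mod 347) for each prime q ∈ {2, 173}.
g = 2: 2^173 ≡ 346; 2^2 ≡ 4 — none is 1, so 2 is a primitive root.
Hence the least primitive root of 347 is 2.

2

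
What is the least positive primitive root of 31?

3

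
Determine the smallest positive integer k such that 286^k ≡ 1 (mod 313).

26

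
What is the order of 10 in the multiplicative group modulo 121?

ord(10) | φ(121) = φ(11^2) = 11·(11−1) = 110 = 2 · 5 · 11.
Divisors of 110: 1, 2, 5, 10, 11, 22, 55, 110.
Evaluate successive powers at the divisors of 110:
10^1 ≡ 10 (mod 121)
10^2 ≡ 100 (mod 121)
10^5 ≡ 54 (mod 121)
10^10 ≡ 12 (mod 121)
10^11 ≡ 120 (mod 121)
10^22 ≡ 1 (mod 121) ✓
Therefore the multiplicative order of 10 modulo 121 is 22.

22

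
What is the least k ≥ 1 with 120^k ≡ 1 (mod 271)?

270

Since 120 ∈ (Z/271Z)^×, its order divides φ(271) = 271 − 1 = 270 = 2 · 3^3 · 5.
Divisors of 270: 1, 2, 3, 5, 6, 9, 10, 15, 18, 27, 30, 45, 54, 90, 135, 270.
Compute 120^d (mod 271) for the divisors d until we hit 1:
120^1 ≡ 120 (mod 271)
120^2 ≡ 37 (mod 271)
120^3 ≡ 104 (mod 271)
120^5 ≡ 54 (mod 271)
120^6 ≡ 247 (mod 271)
120^9 ≡ 214 (mod 271)
120^10 ≡ 206 (mod 271)
120^15 ≡ 13 (mod 271)
120^18 ≡ 268 (mod 271)
120^27 ≡ 171 (mod 271)
120^30 ≡ 169 (mod 271)
120^45 ≡ 29 (mod 271)
120^54 ≡ 244 (mod 271)
120^90 ≡ 28 (mod 271)
120^135 ≡ 270 (mod 271)
120^270 ≡ 1 (mod 271) ✓
So ord_271(120) = 270.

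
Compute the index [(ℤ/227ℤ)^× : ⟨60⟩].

By Lagrange's theorem, ord_227(60) divides φ(227) = 227 − 1 = 226 = 2 · 113.
Divisors of 226: 1, 2, 113, 226.
Test each divisor d:
60^1 ≡ 60
60^2 ≡ 195
60^113 ≡ 226
60^226 ≡ 1
Thus |⟨60⟩| = ord(60) = 226.
[(Z/227Z)^× : ⟨60⟩] = 226/226 = 1.

1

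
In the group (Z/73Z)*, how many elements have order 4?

2

φ(73) = 73 − 1 = 72 = 2^3 · 3^2.
(Z/73Z)^× is cyclic (|G| = 72); a cyclic group of order m has exactly φ(d) elements of each order d | m, and none otherwise.
4 = 2^2 divides 72, and φ(4) = 2.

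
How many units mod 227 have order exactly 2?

1

φ(227) = 227 − 1 = 226 = 2 · 113.
(Z/227Z)^× is cyclic (|G| = 226); a cyclic group of order m has exactly φ(d) elements of each order d | m, and none otherwise.
2 | 226, and φ(2) = 2 − 1 = 1.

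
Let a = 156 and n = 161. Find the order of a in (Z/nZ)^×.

ord(156) | φ(161) = φ(7·23) = (7−1)·(23−1) = 6·22 = 132 = 2^2 · 3 · 11.
Divisors of 132: 1, 2, 3, 4, 6, 11, 12, 22, 33, 44, 66, 132.
Test each divisor d:
156^1 ≡ 156 (mod 161)
156^2 ≡ 25 (mod 161)
156^3 ≡ 36 (mod 161)
156^4 ≡ 142 (mod 161)
156^6 ≡ 8 (mod 161)
156^11 ≡ 116 (mod 161)
156^12 ≡ 64 (mod 161)
156^22 ≡ 93 (mod 161)
156^33 ≡ 1 (mod 161) ✓
Hence ord(156) = 33.

33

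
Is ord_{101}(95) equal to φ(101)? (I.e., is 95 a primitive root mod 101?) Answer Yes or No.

No

φ(101) = 101 − 1 = 100 = 2^2 · 5^2.
It suffices to check that the order of 95 is not a proper divisor of 100: compute 95^(100/q) for q ∈ {2, 5}.
95^50 ≡ 1 (mod 101)  [q = 2: ≡ 1 ✗]
95^20 ≡ 1 (mod 101)  [q = 5: ≡ 1 ✗]
Since 95^50 ≡ 1, the order of 95 divides 50 < 100, so 95 is not a primitive root.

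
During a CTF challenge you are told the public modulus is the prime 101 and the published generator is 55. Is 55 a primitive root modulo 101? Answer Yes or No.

Yes

φ(101) = 101 − 1 = 100 = 2^2 · 5^2.
Test 55^(100/q) mod 101 for each prime factor q of 100:
55^50 ≡ 100 (mod 101)  [q = 2: ≢ 1 ✓]
55^20 ≡ 36 (mod 101)  [q = 5: ≢ 1 ✓]
None equal 1, so ord_101(55) = 100: 55 is a primitive root.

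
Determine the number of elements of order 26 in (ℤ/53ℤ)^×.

12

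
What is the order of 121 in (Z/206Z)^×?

Since 121 ∈ (Z/206Z)^×, its order divides φ(206) = φ(2)·φ(103) = 1·102 = 102 = 2 · 3 · 17.
Divisors of 102: 1, 2, 3, 6, 17, 34, 51, 102.
Check 121^d mod 206 for each divisor in increasing order:
121^1 ≡ 121 (mod 206)
121^2 ≡ 15 (mod 206)
121^3 ≡ 167 (mod 206)
121^6 ≡ 79 (mod 206)
121^17 ≡ 159 (mod 206)
121^34 ≡ 149 (mod 206)
121^51 ≡ 1 (mod 206) ✓
So ord_206(121) = 51.

51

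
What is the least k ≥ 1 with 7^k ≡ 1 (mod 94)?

23

Since 7 ∈ (Z/94Z)^×, its order divides φ(94) = φ(2)·φ(47) = 1·46 = 46 = 2 · 23.
Divisors of 46: 1, 2, 23, 46.
Evaluate successive powers at the divisors of 46:
7^1 ≡ 7 (mod 94)
7^2 ≡ 49 (mod 94)
7^23 ≡ 1 (mod 94) ✓
So ord_94(7) = 23.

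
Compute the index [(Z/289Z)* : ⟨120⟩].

ord(120) | φ(289) = φ(17^2) = 17·(17−1) = 272 = 2^4 · 17.
Divisors of 272: 1, 2, 4, 8, 16, 17, 34, 68, 136, 272.
Check 120^d mod 289 for each divisor in increasing order:
120^1 ≡ 120 (mod 289)
120^2 ≡ 239 (mod 289)
120^4 ≡ 188 (mod 289)
120^8 ≡ 86 (mod 289)
120^16 ≡ 171 (mod 289)
120^17 ≡ 1 (mod 289) ✓
Thus |⟨120⟩| = ord(120) = 17.
[(Z/289Z)^× : ⟨120⟩] = 272/17 = 16.

16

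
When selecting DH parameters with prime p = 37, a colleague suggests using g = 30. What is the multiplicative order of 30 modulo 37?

Since 30 ∈ (Z/37Z)^×, its order divides φ(37) = 37 − 1 = 36 = 2^2 · 3^2.
Divisors of 36: 1, 2, 3, 4, 6, 9, 12, 18, 36.
Evaluate successive powers at the divisors of 36:
30^1 ≡ 30 (mod 37)
30^2 ≡ 12 (mod 37)
30^3 ≡ 27 (mod 37)
30^4 ≡ 33 (mod 37)
30^6 ≡ 26 (mod 37)
30^9 ≡ 36 (mod 37)
30^12 ≡ 10 (mod 37)
30^18 ≡ 1 (mod 37) ✓
Therefore the multiplicative order of 30 modulo 37 is 18.

18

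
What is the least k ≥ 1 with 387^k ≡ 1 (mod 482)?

240

ord(387) | φ(482) = φ(2)·φ(241) = 1·240 = 240 = 2^4 · 3 · 5.
Divisors of 240: 1, 2, 3, 4, 5, 6, 8, 10, 12, 15, 16, 20, 24, 30, 40, 48, 60, 80, 120, 240.
Evaluate successive powers at the divisors of 240:
387^1 ≡ 387 (mod 482)
387^2 ≡ 349 (mod 482)
387^3 ≡ 103 (mod 482)
387^4 ≡ 337 (mod 482)
387^5 ≡ 279 (mod 482)
387^6 ≡ 5 (mod 482)
387^8 ≡ 299 (mod 482)
387^10 ≡ 239 (mod 482)
387^12 ≡ 25 (mod 482)
387^15 ≡ 165 (mod 482)
387^16 ≡ 231 (mod 482)
387^20 ≡ 245 (mod 482)
387^24 ≡ 143 (mod 482)
387^30 ≡ 233 (mod 482)
387^40 ≡ 257 (mod 482)
387^48 ≡ 205 (mod 482)
387^60 ≡ 305 (mod 482)
387^80 ≡ 15 (mod 482)
387^120 ≡ 481 (mod 482)
387^240 ≡ 1 (mod 482) ✓
Therefore the multiplicative order of 387 modulo 482 is 240.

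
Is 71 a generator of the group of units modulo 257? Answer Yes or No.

φ(257) = 257 − 1 = 256 = 2^8.
It suffices to check that the order of 71 is not a proper divisor of 256: compute 71^(256/q) for q ∈ {2}.
71^128 ≡ 256 (mod 257)  [q = 2: ≢ 1 ✓]
None equal 1, so ord_257(71) = 256: 71 is a primitive root.

Yes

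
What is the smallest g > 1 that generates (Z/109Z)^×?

φ(109) = 109 − 1 = 108 = 2^2 · 3^3.
Test candidates g = 2, 3, … against the prime factors q ∈ {2, 3} of φ(109): g is a generator iff g^(108/q) ≢ 1 for every such q.
g = 2: 2^54 ≡ 108; 2^36 ≡ 1 — hits 1, so not a primitive root.
g = 3: 3^54 ≡ 1 — hits 1, so not a primitive root.
g = 4: 4^54 ≡ 1 — hits 1, so not a primitive root.
g = 5: 5^54 ≡ 1 — hits 1, so not a primitive root.
g = 6: 6^54 ≡ 108; 6^36 ≡ 63 — none is 1, so 6 is a primitive root.
Hence the least primitive root of 109 is 6.

6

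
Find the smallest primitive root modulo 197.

2

φ(197) = 197 − 1 = 196 = 2^2 · 7^2.
Test candidates g = 2, 3, … against the prime factors q ∈ {2, 7} of φ(197): g is a generator iff g^(196/q) ≢ 1 for every such q.
g = 2: 2^98 ≡ 196; 2^28 ≡ 104 — none is 1, so 2 is a primitive root.
The smallest primitive root modulo 197 is 2.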